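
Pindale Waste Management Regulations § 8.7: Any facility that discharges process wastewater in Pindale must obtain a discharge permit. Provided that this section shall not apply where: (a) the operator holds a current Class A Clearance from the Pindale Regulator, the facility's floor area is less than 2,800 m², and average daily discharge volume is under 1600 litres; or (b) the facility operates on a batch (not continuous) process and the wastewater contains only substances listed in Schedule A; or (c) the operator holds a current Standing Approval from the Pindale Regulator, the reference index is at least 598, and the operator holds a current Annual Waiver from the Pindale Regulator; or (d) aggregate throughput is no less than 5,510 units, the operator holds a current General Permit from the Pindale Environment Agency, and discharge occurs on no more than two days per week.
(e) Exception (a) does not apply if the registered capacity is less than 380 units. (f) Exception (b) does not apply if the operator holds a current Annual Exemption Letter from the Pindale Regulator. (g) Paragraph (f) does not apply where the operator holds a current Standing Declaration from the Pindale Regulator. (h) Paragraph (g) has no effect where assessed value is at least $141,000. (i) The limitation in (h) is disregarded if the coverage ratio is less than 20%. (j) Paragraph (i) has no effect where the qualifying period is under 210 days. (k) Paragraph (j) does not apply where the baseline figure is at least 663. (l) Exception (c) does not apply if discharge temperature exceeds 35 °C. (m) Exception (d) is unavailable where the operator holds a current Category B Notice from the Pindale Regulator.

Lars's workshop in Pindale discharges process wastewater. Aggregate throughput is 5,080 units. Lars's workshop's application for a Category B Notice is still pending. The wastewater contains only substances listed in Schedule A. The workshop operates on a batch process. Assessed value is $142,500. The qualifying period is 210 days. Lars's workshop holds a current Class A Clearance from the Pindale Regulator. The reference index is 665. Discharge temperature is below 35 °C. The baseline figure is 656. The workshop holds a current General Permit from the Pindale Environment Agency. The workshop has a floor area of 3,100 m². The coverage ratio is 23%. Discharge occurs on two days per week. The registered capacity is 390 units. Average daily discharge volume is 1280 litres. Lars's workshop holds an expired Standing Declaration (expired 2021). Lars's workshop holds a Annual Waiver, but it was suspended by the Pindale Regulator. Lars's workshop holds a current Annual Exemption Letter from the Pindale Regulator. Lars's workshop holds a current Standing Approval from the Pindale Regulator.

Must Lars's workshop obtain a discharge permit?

Yes — Lars's workshop must obtain a discharge permit.

Exception (a) does not apply: the facility's floor area is 3,100 m², not less than 2,800 m².
All of (b)'s requirements are met (the facility operates on a batch process; the wastewater is Schedule-A-only). Turning to paragraphs (f)–(k): (f) is triggered — a current Annual Exemption Letter is held. (g) does not operate here (there is no Standing Declaration in force), so (f) stands. So (b) is unavailable.
Exception (c) does not apply: no current Annual Waiver is held.
Exception (d) fails — aggregate throughput is 5,080 units, short of 5,510 units.
No exception displaces § 8.7.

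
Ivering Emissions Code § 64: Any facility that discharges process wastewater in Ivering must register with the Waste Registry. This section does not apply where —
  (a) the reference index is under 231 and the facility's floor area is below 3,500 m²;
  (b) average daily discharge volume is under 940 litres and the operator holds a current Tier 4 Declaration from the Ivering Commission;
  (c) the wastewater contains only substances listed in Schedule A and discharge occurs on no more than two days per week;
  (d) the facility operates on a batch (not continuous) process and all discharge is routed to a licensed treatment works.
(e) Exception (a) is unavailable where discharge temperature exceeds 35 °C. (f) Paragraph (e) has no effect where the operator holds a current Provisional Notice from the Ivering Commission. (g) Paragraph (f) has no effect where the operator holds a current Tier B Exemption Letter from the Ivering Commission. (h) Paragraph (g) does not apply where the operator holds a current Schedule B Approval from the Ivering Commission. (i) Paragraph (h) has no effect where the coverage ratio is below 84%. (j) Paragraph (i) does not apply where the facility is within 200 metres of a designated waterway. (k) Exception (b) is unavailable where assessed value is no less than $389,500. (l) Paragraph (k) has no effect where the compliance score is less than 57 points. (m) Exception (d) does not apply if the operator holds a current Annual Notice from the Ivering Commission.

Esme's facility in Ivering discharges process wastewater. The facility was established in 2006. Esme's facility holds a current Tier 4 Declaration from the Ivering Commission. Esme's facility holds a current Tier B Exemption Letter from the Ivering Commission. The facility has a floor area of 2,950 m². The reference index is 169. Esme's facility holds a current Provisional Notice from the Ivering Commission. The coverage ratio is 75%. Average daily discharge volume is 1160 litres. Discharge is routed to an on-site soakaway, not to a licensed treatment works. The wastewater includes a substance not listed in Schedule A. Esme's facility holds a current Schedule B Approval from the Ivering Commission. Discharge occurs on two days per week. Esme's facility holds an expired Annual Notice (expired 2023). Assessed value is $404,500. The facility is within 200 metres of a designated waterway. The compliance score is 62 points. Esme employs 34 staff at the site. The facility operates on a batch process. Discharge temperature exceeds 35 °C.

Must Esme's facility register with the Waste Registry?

No — exception (a) applies; Esme's facility is not required to register with the Waste Registry.

Exception (a): the reference index is 169, under the 231 limit; the facility's floor area is 2,950 m², below the 3,500 m² limit — every condition holds. Applying paragraphs (e)–(j): (e) would limit (a) — discharge temperature exceeds 35 °C — but (f) sets (e) aside: (f) operates against (e): a current Provisional Notice is held. (g) applies (a current Tier B Exemption Letter is held), but is overridden by (h): (h) is engaged — a current Schedule B Approval is held. (i) applies (the coverage ratio is 75%, below the 84% limit), but is overridden by (j): (j) applies — the facility is within 200 m of a designated waterway. (a) remains available.
Exception (b) fails — average daily discharge volume is 1160 litres, not under 940 litres.
Exception (c) does not apply: the wastewater includes a non-Schedule-A substance.
Exception (d) fails — discharge is not routed to a licensed treatment works.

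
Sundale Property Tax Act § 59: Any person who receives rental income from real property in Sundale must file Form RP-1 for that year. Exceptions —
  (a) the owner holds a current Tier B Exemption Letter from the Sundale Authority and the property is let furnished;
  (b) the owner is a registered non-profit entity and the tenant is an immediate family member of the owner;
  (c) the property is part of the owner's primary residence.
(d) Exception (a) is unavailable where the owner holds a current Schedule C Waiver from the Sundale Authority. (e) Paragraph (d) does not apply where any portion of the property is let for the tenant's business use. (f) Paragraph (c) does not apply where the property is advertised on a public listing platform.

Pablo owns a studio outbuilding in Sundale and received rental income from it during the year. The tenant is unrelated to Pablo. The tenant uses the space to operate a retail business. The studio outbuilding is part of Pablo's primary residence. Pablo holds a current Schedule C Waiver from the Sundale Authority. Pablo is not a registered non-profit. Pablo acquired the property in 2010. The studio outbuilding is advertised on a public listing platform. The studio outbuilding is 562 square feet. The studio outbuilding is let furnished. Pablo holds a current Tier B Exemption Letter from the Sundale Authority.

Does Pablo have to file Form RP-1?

Exception (a)'s conditions are all satisfied: a current Tier B Exemption Letter is held; the property is let furnished. Considering the limiting provisions: (d) is engaged (a current Schedule C Waiver is held), but is set aside by (e): (e) operates against (d): the space is let for business use. (a) remains available.
Exception (b) requires that the owner is a registered non-profit entity; but Pablo is not a registered non-profit, so (b) is unavailable.
Exception (c) is satisfied on its face — the studio outbuilding is part of the primary residence. But applying paragraph (f): (f) applies — the property is publicly advertised. (c) is therefore removed.

No — exception (a) applies; Pablo is not required to file Form RP-1.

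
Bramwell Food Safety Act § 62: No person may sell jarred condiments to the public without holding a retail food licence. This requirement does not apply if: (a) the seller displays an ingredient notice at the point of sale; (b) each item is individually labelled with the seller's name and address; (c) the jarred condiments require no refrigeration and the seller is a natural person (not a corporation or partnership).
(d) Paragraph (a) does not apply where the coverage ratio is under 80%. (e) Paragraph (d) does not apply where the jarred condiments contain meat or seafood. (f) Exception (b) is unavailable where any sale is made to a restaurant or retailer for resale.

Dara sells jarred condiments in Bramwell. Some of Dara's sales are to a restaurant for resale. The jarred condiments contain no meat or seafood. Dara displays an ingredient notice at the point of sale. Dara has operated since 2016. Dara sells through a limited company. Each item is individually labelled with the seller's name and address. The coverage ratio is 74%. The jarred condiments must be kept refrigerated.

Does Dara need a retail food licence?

All of (a)'s requirements are met (an ingredient notice is displayed). However, paragraphs (d)–(e) must be considered: (d) is engaged — the coverage ratio is 74%, under the 80% limit. (e), which would lift (d), is inapplicable — the jarred condiments contain no meat or seafood. (a) is therefore removed.
All of (b)'s requirements are met (items are individually labelled). But: (f) operates against (b): some sales are to a restaurant for resale. (b) is therefore removed.
Exception (c) fails — the jarred condiments require refrigeration.
No exception applies. The general rule governs.

Yes — Dara must hold a retail food licence.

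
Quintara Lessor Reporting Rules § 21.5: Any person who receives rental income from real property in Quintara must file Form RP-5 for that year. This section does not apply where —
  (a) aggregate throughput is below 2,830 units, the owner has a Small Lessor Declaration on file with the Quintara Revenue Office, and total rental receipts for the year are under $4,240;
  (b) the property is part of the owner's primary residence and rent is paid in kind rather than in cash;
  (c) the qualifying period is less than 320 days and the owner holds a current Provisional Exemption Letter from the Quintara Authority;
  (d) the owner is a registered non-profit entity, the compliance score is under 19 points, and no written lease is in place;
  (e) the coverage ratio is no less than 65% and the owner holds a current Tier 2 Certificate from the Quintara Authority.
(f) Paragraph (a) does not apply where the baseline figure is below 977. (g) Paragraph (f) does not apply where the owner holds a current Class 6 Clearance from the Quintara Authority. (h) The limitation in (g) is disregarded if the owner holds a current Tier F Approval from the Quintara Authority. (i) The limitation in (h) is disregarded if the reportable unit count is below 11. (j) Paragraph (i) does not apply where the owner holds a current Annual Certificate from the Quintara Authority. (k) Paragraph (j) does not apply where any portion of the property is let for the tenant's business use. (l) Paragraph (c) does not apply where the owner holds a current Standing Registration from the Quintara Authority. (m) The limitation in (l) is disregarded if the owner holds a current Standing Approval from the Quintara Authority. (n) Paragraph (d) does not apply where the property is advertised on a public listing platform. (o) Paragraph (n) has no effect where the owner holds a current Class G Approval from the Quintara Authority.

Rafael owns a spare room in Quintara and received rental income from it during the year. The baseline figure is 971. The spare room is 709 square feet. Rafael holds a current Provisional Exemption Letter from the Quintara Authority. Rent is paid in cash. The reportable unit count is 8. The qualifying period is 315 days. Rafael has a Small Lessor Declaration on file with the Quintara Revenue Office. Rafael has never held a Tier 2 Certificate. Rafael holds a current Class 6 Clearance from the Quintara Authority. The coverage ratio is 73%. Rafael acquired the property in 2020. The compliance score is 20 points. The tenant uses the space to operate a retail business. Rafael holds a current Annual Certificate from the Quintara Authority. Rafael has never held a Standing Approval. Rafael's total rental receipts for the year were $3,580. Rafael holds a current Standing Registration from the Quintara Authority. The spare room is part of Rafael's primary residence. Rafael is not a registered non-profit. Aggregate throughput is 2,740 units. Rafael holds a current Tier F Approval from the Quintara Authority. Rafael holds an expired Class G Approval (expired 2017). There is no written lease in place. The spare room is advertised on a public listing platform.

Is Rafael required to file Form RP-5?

No — exception (a) applies; Rafael is not required to file Form RP-5.

All of (a)'s requirements are met (aggregate throughput is 2,740 units, below the 2,830 units limit; a Small Lessor Declaration is on file; total rental receipts for the year are $3,580, under the $4,240 limit). Considering the limiting provisions: (f) operates (the baseline figure is 971, below the 977 limit), but is itself disapplied by (g): (g) is triggered — a current Class 6 Clearance is held. (h) applies (a current Tier F Approval is held), but is displaced by (i): (i) operates against (h): the reportable unit count is 8, below the 11 limit. (j) is engaged (a current Annual Certificate is held), but is itself disapplied by (k): (k) operates — the space is let for business use. (a) remains available.
Exception (b) does not apply: rent is paid in cash.
Exception (c): the qualifying period is 315 days, less than the 320 days limit; a current Provisional Exemption Letter is held — every condition holds. However, paragraphs (l)–(m) must be considered: (l) is triggered — a current Standing Registration is held. (m) does not operate here (there is no Standing Approval in force), so (l) stands. So (c) is unavailable.
Exception (d) fails — Rafael is not a registered non-profit.
Exception (e) fails — the Tier 2 Certificate is not current.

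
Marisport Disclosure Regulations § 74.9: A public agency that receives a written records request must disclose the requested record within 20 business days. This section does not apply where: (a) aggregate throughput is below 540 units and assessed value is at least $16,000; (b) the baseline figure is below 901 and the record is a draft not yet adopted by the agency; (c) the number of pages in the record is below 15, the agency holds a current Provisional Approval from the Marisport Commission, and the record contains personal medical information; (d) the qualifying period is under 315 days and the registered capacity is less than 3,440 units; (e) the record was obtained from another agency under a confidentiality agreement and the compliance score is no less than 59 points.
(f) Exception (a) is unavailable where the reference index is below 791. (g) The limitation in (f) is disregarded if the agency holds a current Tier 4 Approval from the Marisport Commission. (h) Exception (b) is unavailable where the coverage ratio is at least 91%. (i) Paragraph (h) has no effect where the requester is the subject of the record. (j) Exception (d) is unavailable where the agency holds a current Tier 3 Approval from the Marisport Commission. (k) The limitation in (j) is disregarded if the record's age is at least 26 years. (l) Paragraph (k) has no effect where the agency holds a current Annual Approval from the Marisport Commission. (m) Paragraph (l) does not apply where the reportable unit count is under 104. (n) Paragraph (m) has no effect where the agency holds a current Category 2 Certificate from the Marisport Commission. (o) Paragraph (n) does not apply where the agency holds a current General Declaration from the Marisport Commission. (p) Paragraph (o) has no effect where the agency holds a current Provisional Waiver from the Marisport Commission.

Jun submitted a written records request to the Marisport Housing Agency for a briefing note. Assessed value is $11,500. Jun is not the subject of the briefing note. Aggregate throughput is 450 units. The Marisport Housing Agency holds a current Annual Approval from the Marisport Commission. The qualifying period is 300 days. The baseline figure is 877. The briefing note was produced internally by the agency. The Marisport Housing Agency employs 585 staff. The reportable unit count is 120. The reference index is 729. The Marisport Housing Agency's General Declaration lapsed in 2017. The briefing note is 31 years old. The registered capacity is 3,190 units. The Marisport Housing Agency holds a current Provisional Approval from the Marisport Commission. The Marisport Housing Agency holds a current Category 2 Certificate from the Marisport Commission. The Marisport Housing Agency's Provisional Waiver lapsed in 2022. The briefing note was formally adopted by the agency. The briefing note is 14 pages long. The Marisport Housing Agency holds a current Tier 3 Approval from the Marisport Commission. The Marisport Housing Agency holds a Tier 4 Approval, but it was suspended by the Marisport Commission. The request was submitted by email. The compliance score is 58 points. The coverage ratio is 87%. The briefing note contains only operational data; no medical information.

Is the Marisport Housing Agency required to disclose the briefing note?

Yes — the Marisport Housing Agency must disclose the briefing note.

Exception (a) fails — assessed value is $11,500, short of $16,000.
Exception (b) does not apply: the briefing note has been formally adopted.
Exception (c) fails — the briefing note contains only operational data.
Exception (d) is satisfied on its face — the qualifying period is 300 days, under the 315 days limit; the registered capacity is 3,190 units, less than the 3,440 units limit. But applying paragraphs (j)–(p): (j) operates against (d): a current Tier 3 Approval is held. (k) applies (the record's age is 31 years, meeting the 26 years threshold), but is overridden by (l): (l) is triggered — a current Annual Approval is held. (m), which would lift (l), is not engaged — the reportable unit count is 120, not under 104. Exception (d) does not apply.
Exception (e) fails — the briefing note was produced internally.
No exception applies. The general rule governs.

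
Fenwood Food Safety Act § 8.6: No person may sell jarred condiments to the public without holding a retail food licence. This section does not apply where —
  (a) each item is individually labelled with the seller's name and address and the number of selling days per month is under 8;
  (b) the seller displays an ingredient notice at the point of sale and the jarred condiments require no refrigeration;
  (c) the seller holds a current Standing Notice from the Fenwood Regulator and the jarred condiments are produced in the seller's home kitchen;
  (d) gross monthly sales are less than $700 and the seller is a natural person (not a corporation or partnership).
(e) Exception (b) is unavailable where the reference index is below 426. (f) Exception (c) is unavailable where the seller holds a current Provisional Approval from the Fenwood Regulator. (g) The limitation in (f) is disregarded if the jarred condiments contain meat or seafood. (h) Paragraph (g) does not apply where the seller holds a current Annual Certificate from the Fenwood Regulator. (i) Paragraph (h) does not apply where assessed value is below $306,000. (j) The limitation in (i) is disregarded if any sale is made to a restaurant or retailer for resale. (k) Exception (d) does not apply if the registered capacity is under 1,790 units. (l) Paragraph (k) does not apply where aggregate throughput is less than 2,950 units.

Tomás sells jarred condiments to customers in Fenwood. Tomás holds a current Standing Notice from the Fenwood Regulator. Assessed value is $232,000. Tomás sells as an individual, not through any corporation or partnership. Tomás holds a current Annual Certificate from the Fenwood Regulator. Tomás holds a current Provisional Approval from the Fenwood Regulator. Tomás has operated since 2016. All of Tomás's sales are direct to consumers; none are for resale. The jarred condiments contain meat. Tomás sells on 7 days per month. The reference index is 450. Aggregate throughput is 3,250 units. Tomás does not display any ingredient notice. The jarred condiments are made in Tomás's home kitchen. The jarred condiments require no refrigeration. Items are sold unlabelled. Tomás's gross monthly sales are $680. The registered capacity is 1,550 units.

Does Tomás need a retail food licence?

Exception (a) fails — items are sold unlabelled.
Exception (b) does not apply: no ingredient notice is displayed.
Exception (c)'s conditions are all satisfied: a current Standing Notice is held; the jarred condiments are home-kitchen produced. Applying paragraphs (f)–(j): (f) is triggered (a current Provisional Approval is held), but is overridden by (g): (g) operates against (f): the jarred condiments contain meat. (h) would limit (g) — a current Annual Certificate is held — but (i) sets (h) aside: (i) applies — assessed value is $232,000, below the $306,000 limit. (j) is inapplicable (no sales are for resale), so (i) stands. (c) remains available.
Exception (d): gross monthly sales are $680, less than the $700 limit; the seller is a natural person — every condition holds. But: (k) operates against (d): the registered capacity is 1,550 units, under the 1,790 units limit. (l), which would lift (k), does not operate here — aggregate throughput is 3,250 units, not less than 2,950 units. (d) is therefore removed.

No — exception (c) applies; Tomás is not required to hold a retail food licence.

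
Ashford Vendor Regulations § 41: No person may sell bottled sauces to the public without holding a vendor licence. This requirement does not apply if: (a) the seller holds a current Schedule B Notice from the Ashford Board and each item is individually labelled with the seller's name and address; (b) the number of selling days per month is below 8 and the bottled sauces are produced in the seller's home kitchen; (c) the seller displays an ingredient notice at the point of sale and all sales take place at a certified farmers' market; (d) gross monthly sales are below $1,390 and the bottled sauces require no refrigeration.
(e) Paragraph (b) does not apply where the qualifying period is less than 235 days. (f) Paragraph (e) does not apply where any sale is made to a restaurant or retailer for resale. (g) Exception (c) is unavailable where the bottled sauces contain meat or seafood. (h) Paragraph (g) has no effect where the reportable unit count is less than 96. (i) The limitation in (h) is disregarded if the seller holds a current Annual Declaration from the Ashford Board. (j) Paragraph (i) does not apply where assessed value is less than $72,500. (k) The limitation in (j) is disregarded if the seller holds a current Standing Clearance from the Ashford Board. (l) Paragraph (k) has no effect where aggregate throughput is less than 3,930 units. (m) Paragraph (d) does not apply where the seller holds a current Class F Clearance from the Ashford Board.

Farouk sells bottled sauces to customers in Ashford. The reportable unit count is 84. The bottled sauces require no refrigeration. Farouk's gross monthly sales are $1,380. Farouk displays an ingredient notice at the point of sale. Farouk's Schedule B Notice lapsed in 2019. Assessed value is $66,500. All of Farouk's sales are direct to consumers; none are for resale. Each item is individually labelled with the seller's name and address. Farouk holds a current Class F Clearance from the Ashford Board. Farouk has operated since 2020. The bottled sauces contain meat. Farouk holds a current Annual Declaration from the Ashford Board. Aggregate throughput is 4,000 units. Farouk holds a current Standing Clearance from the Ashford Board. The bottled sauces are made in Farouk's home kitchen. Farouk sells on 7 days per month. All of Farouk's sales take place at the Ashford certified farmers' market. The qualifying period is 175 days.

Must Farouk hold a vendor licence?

Exception (a) fails — no current Schedule B Notice is held.
Exception (b) is satisfied on its face — the number of selling days per month is 7, below the 8 limit; the bottled sauces are home-kitchen produced. Turning to paragraphs (e)–(f): (e) operates against (b): the qualifying period is 175 days, less than the 235 days limit. (f) does not operate here (no sales are for resale), so (e) stands. Exception (b) does not apply.
Exception (c): an ingredient notice is displayed; all sales are at a certified farmers' market — every condition holds. But applying paragraphs (g)–(l): (g) operates against (c): the bottled sauces contain meat. (h) is triggered (the reportable unit count is 84, less than the 96 limit), but yields to (i): (i) applies — a current Annual Declaration is held. (j) would limit (i) — assessed value is $66,500, less than the $72,500 limit — but (k) sets (j) aside: (k) operates against (j): a current Standing Clearance is held. (l) is not engaged (aggregate throughput is 4,000 units, not less than 3,930 units), so (k) stands. So (c) is unavailable.
Exception (d)'s conditions are all satisfied: gross monthly sales are $1,380, below the $1,390 limit; the bottled sauces are shelf-stable. But: (m) operates against (d): a current Class F Clearance is held. (d) is therefore removed.
Every exception is unavailable, so the rule governs.

Yes — Farouk must hold a vendor licence.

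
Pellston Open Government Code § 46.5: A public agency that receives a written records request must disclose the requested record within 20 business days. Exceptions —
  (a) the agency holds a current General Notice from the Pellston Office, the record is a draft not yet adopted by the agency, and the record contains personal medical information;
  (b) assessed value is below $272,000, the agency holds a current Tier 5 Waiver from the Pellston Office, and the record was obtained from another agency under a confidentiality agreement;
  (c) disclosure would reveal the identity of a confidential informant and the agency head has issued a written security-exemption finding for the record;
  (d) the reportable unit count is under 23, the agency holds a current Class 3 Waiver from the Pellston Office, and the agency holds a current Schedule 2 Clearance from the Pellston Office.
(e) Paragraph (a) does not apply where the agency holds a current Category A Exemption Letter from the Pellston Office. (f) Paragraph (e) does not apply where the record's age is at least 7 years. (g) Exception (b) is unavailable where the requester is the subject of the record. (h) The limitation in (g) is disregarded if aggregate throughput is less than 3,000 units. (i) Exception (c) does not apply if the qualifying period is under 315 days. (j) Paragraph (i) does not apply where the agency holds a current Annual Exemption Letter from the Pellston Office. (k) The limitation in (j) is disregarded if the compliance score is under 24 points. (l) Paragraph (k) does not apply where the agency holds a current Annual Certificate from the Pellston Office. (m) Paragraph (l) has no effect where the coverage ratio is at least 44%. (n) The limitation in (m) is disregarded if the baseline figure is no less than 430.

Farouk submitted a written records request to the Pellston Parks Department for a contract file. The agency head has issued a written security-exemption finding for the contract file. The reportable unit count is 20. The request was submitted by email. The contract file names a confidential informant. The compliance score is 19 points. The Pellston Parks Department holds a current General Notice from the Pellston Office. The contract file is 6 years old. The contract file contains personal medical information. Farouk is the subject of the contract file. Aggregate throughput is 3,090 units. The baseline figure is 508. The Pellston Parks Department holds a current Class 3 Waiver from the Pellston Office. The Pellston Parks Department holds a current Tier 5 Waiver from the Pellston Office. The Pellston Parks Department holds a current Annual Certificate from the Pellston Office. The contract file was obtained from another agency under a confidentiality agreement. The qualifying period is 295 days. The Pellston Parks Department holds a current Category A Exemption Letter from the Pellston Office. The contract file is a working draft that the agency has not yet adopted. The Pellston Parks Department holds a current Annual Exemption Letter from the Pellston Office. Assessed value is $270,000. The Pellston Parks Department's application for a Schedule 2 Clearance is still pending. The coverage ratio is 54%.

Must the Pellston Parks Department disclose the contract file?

No — exception (c) applies; the Pellston Parks Department is not required to disclose the contract file.

All of (a)'s requirements are met (a current General Notice is held; the contract file is an unadopted draft; the contract file contains personal medical information). But applying paragraphs (e)–(f): (e) operates against (a): a current Category A Exemption Letter is held. (f), which would lift (e), is not triggered — the record's age is 6 years, short of 7 years. Exception (a) does not apply.
All of (b)'s requirements are met (assessed value is $270,000, below the $272,000 limit; a current Tier 5 Waiver is held; the contract file was obtained under a confidentiality agreement). But applying paragraphs (g)–(h): (g) operates — Farouk is the subject of the contract file. (h), which would lift (g), is not engaged — aggregate throughput is 3,090 units, not less than 3,000 units. So (b) is unavailable.
All of (c)'s requirements are met (the contract file names a confidential informant; a written security-exemption finding has been issued). Considering the limiting provisions: (i) applies (the qualifying period is 295 days, under the 315 days limit), but is set aside by (j): (j) operates against (i): a current Annual Exemption Letter is held. (k) is engaged (the compliance score is 19 points, under the 24 points limit), but is set aside by (l): (l) operates against (k): a current Annual Certificate is held. (m) is engaged (the coverage ratio is 54%, meeting the 44% threshold), but yields to (n): (n) operates against (m): the baseline figure is 508, meeting the 430 threshold. Exception (c) stands.
Exception (d) fails — the Schedule 2 Clearance is not current.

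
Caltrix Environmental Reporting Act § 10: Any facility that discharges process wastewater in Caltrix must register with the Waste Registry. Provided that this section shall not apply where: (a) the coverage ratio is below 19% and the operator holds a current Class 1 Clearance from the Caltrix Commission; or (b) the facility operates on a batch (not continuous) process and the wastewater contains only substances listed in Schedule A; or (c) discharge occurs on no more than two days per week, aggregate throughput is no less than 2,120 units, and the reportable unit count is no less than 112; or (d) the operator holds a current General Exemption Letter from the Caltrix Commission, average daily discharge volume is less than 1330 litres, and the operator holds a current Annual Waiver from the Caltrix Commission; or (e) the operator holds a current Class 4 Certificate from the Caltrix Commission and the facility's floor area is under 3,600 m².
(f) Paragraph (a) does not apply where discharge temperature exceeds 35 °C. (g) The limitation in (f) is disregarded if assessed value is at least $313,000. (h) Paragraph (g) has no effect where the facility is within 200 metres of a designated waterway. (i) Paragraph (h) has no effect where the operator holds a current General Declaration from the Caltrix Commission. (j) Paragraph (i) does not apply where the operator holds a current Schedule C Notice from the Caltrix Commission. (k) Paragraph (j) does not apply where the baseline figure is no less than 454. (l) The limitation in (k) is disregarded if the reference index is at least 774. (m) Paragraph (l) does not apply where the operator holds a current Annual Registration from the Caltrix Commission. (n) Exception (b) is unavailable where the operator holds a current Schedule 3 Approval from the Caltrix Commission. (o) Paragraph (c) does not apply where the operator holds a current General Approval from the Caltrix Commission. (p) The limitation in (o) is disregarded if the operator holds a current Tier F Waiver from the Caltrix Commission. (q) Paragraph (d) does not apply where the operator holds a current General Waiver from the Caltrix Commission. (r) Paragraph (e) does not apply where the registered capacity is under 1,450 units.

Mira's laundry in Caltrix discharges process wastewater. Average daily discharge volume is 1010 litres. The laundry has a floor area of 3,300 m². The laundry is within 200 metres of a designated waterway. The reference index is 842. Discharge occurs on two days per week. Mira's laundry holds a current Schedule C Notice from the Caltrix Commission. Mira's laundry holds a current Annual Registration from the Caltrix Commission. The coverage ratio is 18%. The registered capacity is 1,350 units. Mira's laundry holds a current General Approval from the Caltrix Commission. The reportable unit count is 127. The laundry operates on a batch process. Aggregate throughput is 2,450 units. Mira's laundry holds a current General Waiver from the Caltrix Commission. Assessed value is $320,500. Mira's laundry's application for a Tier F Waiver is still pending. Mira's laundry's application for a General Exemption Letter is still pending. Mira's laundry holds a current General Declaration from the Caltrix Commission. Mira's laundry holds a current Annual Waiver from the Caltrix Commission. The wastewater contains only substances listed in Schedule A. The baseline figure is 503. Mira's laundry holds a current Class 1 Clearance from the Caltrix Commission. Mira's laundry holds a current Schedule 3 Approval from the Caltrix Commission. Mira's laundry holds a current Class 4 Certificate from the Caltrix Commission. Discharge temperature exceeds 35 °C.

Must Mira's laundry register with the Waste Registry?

All of (a)'s requirements are met (the coverage ratio is 18%, below the 19% limit; a current Class 1 Clearance is held). Considering the limiting provisions: (f) operates (discharge temperature exceeds 35 °C), but is overridden by (g): (g) operates against (f): assessed value is $320,500, meeting the $313,000 threshold. (h) applies (the laundry is within 200 m of a designated waterway), but is itself disapplied by (i): (i) is triggered — a current General Declaration is held. (j) is engaged (a current Schedule C Notice is held), but is overridden by (k): (k) is engaged — the baseline figure is 503, meeting the 454 threshold. (l) is engaged (the reference index is 842, meeting the 774 threshold), but is set aside by (m): (m) is triggered — a current Annual Registration is held. (a) remains available.
Exception (b)'s conditions are all satisfied: the facility operates on a batch process; the wastewater is Schedule-A-only. Turning to paragraph (n): (n) operates against (b): a current Schedule 3 Approval is held. Exception (b) does not apply.
All of (c)'s requirements are met (discharge occurs on no more than two days per week; aggregate throughput is 2,450 units, meeting the 2,120 units threshold; the reportable unit count is 127, meeting the 112 threshold). But applying paragraphs (o)–(p): (o) applies — a current General Approval is held. (p), which would lift (o), is inapplicable — there is no Tier F Waiver in force. Exception (c) does not apply.
Exception (d) fails — no current General Exemption Letter is held.
Exception (e) is satisfied on its face — a current Class 4 Certificate is held; the facility's floor area is 3,300 m², under the 3,600 m² limit. However, paragraph (r) must be considered: (r) operates against (e): the registered capacity is 1,350 units, under the 1,450 units limit. So (e) is unavailable.

No — exception (a) applies; Mira's laundry is not required to register with the Waste Registry.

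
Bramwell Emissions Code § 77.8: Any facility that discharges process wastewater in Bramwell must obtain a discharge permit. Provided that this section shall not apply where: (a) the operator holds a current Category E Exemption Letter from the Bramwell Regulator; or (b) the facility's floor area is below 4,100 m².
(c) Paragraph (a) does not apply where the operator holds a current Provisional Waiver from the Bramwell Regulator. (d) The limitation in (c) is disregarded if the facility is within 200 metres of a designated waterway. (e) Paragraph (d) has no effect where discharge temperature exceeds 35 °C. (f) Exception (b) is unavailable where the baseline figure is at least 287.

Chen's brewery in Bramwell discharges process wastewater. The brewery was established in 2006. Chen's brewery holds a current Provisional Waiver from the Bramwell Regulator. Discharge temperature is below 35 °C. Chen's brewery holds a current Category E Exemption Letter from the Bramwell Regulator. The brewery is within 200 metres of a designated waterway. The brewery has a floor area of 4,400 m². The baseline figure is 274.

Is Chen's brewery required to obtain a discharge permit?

Exception (a) is satisfied on its face — a current Category E Exemption Letter is held. Applying paragraphs (c)–(e): (c) applies (a current Provisional Waiver is held), but yields to (d): (d) is engaged — the brewery is within 200 m of a designated waterway. (e), which would lift (d), does not operate here — discharge temperature is below 35 °C. Exception (a) stands.
Exception (b) does not apply: the facility's floor area is 4,400 m², not below 4,100 m².

No — exception (a) applies; Chen's brewery is not required to obtain a discharge permit.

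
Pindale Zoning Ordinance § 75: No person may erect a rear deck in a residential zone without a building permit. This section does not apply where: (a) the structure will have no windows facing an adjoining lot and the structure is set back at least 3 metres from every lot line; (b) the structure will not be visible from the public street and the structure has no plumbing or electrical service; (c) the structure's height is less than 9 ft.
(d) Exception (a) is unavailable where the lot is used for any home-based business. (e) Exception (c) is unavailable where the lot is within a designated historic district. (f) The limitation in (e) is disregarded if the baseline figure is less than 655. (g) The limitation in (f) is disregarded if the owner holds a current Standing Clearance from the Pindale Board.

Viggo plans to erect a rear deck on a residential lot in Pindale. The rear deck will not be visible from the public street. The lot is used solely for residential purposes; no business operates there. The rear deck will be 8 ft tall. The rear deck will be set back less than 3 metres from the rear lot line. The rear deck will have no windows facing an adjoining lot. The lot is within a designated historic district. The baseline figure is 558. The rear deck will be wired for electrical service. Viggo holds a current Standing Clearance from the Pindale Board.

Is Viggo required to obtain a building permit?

Exception (a) fails — the rear setback is under 3 m.
Exception (b) requires that the structure has no plumbing or electrical service; but electrical service is planned, so (b) is unavailable.
Exception (c) is satisfied on its face — the structure's height is 8 ft, less than the 9 ft limit. But applying paragraphs (e)–(g): (e) operates against (c): the lot is in a historic district. (f) operates (the baseline figure is 558, less than the 655 limit), but is overridden by (g): (g) is engaged — a current Standing Clearance is held. Exception (c) does not apply.
None of the exceptions is available; § 75 applies in full.

Yes — Viggo must obtain a building permit.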